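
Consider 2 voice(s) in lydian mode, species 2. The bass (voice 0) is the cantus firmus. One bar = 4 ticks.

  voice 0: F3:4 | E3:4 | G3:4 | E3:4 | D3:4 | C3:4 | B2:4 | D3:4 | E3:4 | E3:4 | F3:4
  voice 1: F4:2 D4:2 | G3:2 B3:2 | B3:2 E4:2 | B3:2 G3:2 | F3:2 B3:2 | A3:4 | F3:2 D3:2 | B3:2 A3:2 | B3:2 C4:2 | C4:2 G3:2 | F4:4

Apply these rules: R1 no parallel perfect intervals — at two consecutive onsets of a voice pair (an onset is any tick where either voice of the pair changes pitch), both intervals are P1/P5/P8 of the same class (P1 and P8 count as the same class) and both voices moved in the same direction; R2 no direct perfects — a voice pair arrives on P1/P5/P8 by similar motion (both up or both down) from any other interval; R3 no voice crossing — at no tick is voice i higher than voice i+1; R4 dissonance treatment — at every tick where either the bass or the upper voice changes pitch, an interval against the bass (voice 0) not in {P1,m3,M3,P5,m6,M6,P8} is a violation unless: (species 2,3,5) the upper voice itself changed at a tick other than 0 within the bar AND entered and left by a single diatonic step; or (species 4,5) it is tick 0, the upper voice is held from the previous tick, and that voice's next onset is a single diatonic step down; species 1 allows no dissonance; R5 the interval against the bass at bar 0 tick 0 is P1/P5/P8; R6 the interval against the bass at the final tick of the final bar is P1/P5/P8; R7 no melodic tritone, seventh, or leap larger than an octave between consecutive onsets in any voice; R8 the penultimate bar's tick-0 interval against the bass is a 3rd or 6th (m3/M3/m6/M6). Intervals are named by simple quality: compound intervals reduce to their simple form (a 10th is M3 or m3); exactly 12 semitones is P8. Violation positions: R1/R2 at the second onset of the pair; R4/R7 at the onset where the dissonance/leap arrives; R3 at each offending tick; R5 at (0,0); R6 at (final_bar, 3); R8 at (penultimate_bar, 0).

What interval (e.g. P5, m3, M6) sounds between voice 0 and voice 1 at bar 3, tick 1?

voice 0=E3 voice 1=B3 -> P5

P5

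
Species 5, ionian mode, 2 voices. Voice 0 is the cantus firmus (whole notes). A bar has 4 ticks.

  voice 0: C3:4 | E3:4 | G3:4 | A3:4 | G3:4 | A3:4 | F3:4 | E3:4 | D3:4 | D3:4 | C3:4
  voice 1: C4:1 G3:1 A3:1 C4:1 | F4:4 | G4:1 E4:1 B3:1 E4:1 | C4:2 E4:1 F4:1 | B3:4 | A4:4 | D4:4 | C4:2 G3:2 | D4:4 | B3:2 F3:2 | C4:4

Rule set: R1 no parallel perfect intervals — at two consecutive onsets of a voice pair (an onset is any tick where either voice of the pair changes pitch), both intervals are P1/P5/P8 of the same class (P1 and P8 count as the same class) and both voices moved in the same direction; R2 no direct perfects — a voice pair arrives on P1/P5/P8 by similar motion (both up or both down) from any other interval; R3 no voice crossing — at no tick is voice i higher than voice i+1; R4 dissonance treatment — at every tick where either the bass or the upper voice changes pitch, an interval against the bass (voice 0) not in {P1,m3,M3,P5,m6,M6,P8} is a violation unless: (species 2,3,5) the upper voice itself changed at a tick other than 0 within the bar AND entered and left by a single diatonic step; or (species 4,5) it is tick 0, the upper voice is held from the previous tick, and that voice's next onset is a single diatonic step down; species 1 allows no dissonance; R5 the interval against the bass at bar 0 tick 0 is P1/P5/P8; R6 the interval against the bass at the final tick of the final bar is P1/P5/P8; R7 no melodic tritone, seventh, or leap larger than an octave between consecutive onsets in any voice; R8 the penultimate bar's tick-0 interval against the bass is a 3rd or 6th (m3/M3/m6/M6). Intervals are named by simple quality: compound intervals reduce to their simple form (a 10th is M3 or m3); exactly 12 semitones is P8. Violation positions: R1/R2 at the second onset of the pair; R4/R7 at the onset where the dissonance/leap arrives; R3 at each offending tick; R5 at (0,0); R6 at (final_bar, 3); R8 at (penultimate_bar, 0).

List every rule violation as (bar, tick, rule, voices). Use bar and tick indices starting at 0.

bar 0: v0=C3 v1=C4 downbeat P8
bar 1: v0=E3 v1=F4 downbeat m2
bar 2: v0=G3 v1=G4 downbeat P8
bar 3: v0=A3 v1=C4 downbeat m3
bar 4: v0=G3 v1=B3 downbeat M3
bar 5: v0=A3 v1=A4 downbeat P8
bar 6: v0=F3 v1=D4 downbeat M6
bar 7: v0=E3 v1=C4 downbeat m6
bar 8: v0=D3 v1=D4 downbeat P8
bar 9: v0=D3 v1=B3 downbeat M6
bar 10: v0=C3 v1=C4 downbeat P8
  -> R4 @ bar 1 tick 0 v(0, 1): E3/F4 m2 untreated
  -> R2 @ bar 2 tick 0 v(0, 1): E3/F4 m2 -> G3/G4 P8 similar
  -> R7 @ bar 4 tick 0 v(1,): F4->B3 leap 6st
  -> R2 @ bar 5 tick 0 v(0, 1): G3/B3 M3 -> A3/A4 P8 similar
  -> R7 @ bar 5 tick 0 v(1,): B3->A4 leap 10st
  -> R7 @ bar 9 tick 2 v(1,): B3->F3 leap 6st

(1, 0, R4, (0, 1))
(2, 0, R2, (0, 1))
(4, 0, R7, (1,))
(5, 0, R2, (0, 1))
(5, 0, R7, (1,))
(9, 2, R7, (1,))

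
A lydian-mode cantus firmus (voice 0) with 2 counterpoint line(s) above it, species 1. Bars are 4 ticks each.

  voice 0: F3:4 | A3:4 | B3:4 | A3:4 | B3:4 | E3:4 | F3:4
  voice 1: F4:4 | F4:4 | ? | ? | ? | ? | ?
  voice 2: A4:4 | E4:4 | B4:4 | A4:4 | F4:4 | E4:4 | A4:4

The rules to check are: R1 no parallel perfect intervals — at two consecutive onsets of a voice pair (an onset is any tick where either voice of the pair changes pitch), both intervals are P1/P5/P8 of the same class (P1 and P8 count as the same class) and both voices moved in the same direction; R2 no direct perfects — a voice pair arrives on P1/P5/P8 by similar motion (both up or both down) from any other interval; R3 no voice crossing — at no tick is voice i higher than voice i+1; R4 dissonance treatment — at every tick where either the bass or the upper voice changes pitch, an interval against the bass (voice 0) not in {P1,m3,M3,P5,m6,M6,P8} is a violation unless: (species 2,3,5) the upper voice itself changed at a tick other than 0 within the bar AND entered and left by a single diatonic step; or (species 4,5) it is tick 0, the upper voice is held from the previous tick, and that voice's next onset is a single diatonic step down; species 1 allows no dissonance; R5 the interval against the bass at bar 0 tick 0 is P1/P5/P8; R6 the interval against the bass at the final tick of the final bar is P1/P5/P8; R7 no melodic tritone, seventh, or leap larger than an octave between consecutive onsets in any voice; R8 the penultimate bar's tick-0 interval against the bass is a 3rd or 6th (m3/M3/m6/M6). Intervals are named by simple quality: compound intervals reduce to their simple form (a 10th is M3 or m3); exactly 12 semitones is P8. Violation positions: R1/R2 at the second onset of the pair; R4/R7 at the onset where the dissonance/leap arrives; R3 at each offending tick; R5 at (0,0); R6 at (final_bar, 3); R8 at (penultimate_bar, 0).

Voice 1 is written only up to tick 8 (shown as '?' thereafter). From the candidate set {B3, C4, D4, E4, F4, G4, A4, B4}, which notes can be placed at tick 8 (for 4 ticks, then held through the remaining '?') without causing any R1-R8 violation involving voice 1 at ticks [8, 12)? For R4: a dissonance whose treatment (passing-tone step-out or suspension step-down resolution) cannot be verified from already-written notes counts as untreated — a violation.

{D4, G4}

B3: violates R7
C4: violates R4
D4: legal
E4: violates R4
F4: violates R4
G4: legal
A4: violates R4
B4: violates R2,R7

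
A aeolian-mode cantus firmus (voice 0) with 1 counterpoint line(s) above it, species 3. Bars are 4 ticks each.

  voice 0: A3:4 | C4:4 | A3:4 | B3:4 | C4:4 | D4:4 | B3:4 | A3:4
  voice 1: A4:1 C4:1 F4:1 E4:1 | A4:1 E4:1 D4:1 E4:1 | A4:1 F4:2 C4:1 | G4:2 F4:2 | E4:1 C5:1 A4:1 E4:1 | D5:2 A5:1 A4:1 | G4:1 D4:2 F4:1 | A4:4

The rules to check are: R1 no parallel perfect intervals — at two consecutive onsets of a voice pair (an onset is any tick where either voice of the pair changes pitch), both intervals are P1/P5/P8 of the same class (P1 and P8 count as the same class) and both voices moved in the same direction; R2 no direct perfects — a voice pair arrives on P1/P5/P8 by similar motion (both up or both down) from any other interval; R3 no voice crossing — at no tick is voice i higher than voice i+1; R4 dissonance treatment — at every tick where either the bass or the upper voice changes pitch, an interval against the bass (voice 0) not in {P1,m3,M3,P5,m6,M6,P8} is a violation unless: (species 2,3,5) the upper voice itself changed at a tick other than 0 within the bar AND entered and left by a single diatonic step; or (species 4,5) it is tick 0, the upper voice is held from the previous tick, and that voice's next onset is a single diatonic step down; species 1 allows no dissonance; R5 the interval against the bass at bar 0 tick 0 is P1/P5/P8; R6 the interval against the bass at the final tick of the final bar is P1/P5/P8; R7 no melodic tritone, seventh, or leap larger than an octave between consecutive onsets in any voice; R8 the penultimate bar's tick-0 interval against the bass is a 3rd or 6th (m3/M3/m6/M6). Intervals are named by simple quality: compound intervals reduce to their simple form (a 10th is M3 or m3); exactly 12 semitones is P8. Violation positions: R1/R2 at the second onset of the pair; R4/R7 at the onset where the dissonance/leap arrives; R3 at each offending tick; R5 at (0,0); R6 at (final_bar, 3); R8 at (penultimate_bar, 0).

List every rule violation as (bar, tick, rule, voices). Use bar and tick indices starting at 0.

bar 0: v0=A3 v1=A4 downbeat P8
bar 1: v0=C4 v1=A4 downbeat M6
bar 2: v0=A3 v1=A4 downbeat P8
bar 3: v0=B3 v1=G4 downbeat m6
bar 4: v0=C4 v1=E4 downbeat M3
bar 5: v0=D4 v1=D5 downbeat P8
bar 6: v0=B3 v1=G4 downbeat m6
bar 7: v0=A3 v1=A4 downbeat P8
  -> R2 @ bar 5 tick 0 v(0, 1): C4/E4 M3 -> D4/D5 P8 similar
  -> R7 @ bar 5 tick 0 v(1,): E4->D5 leap 10st
  -> R4 @ bar 6 tick 3 v(0, 1): B3/F4 TT untreated

(5, 0, R2, (0, 1))
(5, 0, R7, (1,))
(6, 3, R4, (0, 1))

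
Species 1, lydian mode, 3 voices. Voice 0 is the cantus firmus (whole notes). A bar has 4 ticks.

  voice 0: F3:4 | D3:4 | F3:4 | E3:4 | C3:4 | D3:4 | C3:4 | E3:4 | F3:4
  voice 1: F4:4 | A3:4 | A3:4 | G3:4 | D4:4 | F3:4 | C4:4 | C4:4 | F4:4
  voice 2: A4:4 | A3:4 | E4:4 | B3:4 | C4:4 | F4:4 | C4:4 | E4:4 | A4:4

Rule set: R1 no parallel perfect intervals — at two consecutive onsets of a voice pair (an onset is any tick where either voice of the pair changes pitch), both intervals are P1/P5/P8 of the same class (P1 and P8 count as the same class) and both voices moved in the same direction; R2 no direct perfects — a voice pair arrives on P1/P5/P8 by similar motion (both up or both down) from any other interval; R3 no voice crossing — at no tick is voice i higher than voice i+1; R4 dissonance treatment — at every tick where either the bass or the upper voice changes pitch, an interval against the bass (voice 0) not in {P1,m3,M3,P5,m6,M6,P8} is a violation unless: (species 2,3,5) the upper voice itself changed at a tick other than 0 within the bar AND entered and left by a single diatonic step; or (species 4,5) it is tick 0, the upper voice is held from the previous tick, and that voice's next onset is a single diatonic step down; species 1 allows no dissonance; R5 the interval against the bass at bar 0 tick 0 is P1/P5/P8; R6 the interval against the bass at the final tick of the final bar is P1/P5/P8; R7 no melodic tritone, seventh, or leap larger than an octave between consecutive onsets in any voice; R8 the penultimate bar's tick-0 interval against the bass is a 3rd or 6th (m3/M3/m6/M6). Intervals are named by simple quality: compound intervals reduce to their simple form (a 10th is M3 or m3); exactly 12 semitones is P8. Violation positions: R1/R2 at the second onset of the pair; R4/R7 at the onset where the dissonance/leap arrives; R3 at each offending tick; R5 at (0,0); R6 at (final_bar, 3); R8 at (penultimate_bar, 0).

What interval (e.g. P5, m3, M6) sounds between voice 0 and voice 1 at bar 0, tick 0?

voice 0=F3 voice 1=F4 -> P8

P8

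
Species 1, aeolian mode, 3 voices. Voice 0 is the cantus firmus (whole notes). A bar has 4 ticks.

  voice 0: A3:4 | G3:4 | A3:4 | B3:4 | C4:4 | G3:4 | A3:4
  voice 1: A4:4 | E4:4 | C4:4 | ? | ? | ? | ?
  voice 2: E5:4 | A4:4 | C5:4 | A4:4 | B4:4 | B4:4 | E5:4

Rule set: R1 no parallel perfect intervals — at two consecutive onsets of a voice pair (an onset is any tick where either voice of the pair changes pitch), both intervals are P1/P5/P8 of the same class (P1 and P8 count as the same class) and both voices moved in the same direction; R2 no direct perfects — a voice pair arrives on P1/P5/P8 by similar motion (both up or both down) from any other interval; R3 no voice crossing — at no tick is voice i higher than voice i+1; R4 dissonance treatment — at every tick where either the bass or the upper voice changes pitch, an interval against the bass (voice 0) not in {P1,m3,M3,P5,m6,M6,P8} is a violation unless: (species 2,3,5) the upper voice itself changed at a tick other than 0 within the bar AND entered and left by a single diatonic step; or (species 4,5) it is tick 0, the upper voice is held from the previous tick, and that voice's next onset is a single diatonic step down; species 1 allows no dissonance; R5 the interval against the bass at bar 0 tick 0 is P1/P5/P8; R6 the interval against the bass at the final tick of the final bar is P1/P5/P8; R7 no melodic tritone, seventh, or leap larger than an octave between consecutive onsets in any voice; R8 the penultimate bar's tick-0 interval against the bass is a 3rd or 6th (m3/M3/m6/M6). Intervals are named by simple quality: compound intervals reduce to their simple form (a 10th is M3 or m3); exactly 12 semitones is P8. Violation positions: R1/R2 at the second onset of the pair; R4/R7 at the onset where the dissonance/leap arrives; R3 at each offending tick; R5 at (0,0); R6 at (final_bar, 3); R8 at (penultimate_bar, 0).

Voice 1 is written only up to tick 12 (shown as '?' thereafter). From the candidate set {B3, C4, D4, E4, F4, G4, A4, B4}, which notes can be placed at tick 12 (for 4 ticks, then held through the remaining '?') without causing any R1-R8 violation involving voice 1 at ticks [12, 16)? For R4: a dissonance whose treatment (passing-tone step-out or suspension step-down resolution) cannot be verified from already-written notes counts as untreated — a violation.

B3: legal
C4: violates R4
D4: legal
E4: violates R4
F4: violates R4
G4: legal
A4: violates R4
B4: violates R2,R3,R7

{B3, D4, G4}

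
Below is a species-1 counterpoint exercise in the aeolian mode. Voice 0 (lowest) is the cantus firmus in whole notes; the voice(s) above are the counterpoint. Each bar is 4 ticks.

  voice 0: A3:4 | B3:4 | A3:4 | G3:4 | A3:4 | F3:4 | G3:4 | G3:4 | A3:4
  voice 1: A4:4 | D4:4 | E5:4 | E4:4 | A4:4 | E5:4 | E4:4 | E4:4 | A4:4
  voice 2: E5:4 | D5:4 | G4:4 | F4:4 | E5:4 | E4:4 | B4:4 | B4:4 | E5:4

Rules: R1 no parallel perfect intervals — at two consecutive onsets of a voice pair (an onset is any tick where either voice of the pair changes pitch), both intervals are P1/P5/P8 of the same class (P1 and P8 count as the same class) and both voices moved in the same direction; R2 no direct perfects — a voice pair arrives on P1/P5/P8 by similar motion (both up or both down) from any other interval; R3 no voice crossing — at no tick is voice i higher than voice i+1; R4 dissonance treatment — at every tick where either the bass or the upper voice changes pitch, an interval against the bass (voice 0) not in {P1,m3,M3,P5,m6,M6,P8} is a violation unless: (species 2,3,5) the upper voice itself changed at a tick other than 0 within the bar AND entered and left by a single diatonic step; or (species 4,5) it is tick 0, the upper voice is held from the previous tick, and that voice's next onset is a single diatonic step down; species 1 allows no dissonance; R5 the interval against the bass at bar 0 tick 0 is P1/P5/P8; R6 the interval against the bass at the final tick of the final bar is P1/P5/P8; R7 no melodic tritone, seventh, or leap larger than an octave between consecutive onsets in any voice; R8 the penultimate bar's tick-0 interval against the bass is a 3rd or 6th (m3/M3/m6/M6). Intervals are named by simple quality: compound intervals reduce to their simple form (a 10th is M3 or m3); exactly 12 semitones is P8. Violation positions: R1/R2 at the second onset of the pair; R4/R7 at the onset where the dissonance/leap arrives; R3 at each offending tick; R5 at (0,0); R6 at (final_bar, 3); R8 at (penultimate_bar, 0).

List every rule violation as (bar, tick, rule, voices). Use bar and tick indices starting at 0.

(1, 0, R2, (1, 2))
(2, 0, R3, (1, 2))
(2, 0, R4, (0, 2))
(2, 0, R7, (1,))
(2, 1, R3, (1, 2))
(2, 2, R3, (1, 2))
(2, 3, R3, (1, 2))
(3, 0, R4, (0, 2))
(4, 0, R2, (0, 1))
(4, 0, R2, (0, 2))
(4, 0, R2, (1, 2))
(4, 0, R7, (2,))
(5, 0, R3, (1, 2))
(5, 0, R4, (0, 1))
(5, 0, R4, (0, 2))
(5, 1, R3, (1, 2))
(5, 2, R3, (1, 2))
(5, 3, R3, (1, 2))
(8, 0, R1, (1, 2))
(8, 0, R2, (0, 1))
(8, 0, R2, (0, 2))

bar 0: v0=A3 v1=A4 v2=E5 downbeat P5
bar 1: v0=B3 v1=D4 v2=D5 downbeat m3
bar 2: v0=A3 v1=E5 v2=G4 downbeat m7
bar 3: v0=G3 v1=E4 v2=F4 downbeat m7
bar 4: v0=A3 v1=A4 v2=E5 downbeat P5
bar 5: v0=F3 v1=E5 v2=E4 downbeat M7
bar 6: v0=G3 v1=E4 v2=B4 downbeat M3
bar 7: v0=G3 v1=E4 v2=B4 downbeat M3
bar 8: v0=A3 v1=A4 v2=E5 downbeat P5
  -> R2 @ bar 1 tick 0 v(1, 2): A4/E5 P5 -> D4/D5 P8 similar
  -> R3 @ bar 2 tick 0 v(1, 2): E5 above G4
  -> R4 @ bar 2 tick 0 v(0, 2): A3/G4 m7 untreated
  -> R7 @ bar 2 tick 0 v(1,): D4->E5 leap 14st
  -> R3 @ bar 2 tick 1 v(1, 2): E5 above G4
  -> R3 @ bar 2 tick 2 v(1, 2): E5 above G4
  -> R3 @ bar 2 tick 3 v(1, 2): E5 above G4
  -> R4 @ bar 3 tick 0 v(0, 2): G3/F4 m7 untreated
  -> R2 @ bar 4 tick 0 v(0, 1): G3/E4 M6 -> A3/A4 P8 similar
  -> R2 @ bar 4 tick 0 v(0, 2): G3/F4 m7 -> A3/E5 P5 similar
  -> R2 @ bar 4 tick 0 v(1, 2): E4/F4 m2 -> A4/E5 P5 similar
  -> R7 @ bar 4 tick 0 v(2,): F4->E5 leap 11st
  -> R3 @ bar 5 tick 0 v(1, 2): E5 above E4
  -> R4 @ bar 5 tick 0 v(0, 1): F3/E5 M7 untreated
  -> R4 @ bar 5 tick 0 v(0, 2): F3/E4 M7 untreated
  -> R3 @ bar 5 tick 1 v(1, 2): E5 above E4
  -> R3 @ bar 5 tick 2 v(1, 2): E5 above E4
  -> R3 @ bar 5 tick 3 v(1, 2): E5 above E4
  -> R1 @ bar 8 tick 0 v(1, 2): E4/B4 P5 -> A4/E5 P5 similar
  -> R2 @ bar 8 tick 0 v(0, 1): G3/E4 M6 -> A3/A4 P8 similar
  -> R2 @ bar 8 tick 0 v(0, 2): G3/B4 M3 -> A3/E5 P5 similar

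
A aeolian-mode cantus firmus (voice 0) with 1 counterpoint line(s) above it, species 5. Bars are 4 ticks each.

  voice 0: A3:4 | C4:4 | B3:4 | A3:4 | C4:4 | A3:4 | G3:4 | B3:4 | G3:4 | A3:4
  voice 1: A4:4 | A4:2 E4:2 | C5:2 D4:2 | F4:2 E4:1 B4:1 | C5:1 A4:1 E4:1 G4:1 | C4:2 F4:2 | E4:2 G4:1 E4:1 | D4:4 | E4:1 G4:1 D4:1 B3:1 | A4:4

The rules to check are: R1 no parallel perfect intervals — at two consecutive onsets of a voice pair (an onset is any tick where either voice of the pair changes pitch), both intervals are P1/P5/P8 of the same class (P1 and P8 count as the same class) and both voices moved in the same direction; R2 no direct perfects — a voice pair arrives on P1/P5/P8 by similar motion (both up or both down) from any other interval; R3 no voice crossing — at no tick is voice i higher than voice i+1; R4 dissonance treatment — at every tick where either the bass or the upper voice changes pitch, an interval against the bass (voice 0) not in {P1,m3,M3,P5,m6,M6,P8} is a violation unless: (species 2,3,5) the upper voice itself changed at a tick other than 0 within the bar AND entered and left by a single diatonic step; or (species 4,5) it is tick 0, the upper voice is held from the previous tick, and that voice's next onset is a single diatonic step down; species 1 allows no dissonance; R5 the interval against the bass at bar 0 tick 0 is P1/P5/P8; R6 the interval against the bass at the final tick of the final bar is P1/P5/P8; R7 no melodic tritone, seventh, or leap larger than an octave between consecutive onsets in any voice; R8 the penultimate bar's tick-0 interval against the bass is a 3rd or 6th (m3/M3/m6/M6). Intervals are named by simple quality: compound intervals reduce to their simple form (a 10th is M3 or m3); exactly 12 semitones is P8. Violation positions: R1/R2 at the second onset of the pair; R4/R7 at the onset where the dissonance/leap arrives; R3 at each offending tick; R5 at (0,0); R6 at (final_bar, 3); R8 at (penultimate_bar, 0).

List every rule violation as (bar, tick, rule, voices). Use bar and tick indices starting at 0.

bar 0: v0=A3 v1=A4 downbeat P8
bar 1: v0=C4 v1=A4 downbeat M6
bar 2: v0=B3 v1=C5 downbeat m2
bar 3: v0=A3 v1=F4 downbeat m6
bar 4: v0=C4 v1=C5 downbeat P8
bar 5: v0=A3 v1=C4 downbeat m3
bar 6: v0=G3 v1=E4 downbeat M6
bar 7: v0=B3 v1=D4 downbeat m3
bar 8: v0=G3 v1=E4 downbeat M6
bar 9: v0=A3 v1=A4 downbeat P8
  -> R4 @ bar 2 tick 0 v(0, 1): B3/C5 m2 untreated
  -> R7 @ bar 2 tick 2 v(1,): C5->D4 leap 10st
  -> R4 @ bar 3 tick 3 v(0, 1): A3/B4 M2 untreated
  -> R2 @ bar 4 tick 0 v(0, 1): A3/B4 M2 -> C4/C5 P8 similar
  -> R2 @ bar 9 tick 0 v(0, 1): G3/B3 M3 -> A3/A4 P8 similar
  -> R7 @ bar 9 tick 0 v(1,): B3->A4 leap 10st

(2, 0, R4, (0, 1))
(2, 2, R7, (1,))
(3, 3, R4, (0, 1))
(4, 0, R2, (0, 1))
(9, 0, R2, (0, 1))
(9, 0, R7, (1,))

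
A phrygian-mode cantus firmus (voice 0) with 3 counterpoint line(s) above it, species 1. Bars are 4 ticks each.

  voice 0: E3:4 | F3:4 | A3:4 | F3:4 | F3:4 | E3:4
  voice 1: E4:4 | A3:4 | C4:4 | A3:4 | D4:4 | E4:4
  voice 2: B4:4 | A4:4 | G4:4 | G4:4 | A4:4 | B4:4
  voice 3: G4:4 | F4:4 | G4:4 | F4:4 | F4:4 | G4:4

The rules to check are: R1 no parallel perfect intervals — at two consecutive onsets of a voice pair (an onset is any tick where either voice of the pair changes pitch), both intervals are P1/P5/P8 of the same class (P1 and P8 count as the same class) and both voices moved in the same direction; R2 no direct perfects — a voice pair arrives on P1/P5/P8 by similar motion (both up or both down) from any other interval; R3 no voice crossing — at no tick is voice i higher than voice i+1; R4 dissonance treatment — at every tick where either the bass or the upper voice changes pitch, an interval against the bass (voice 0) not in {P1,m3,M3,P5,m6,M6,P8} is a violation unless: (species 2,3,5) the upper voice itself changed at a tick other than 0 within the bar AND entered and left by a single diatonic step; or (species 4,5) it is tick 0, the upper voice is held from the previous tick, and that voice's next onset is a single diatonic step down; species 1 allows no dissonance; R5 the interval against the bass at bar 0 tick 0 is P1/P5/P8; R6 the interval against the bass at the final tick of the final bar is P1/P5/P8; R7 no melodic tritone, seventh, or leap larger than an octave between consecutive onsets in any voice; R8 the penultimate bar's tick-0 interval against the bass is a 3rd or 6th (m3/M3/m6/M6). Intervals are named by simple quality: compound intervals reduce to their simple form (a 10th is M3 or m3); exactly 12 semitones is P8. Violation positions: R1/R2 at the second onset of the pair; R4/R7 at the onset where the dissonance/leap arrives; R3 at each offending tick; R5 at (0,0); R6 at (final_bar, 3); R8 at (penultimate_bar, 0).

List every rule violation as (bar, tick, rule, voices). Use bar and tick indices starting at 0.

bar 0: v0=E3 v1=E4 v2=B4 v3=G4 downbeat m3
bar 1: v0=F3 v1=A3 v2=A4 v3=F4 downbeat P8
bar 2: v0=A3 v1=C4 v2=G4 v3=G4 downbeat m7
bar 3: v0=F3 v1=A3 v2=G4 v3=F4 downbeat P8
bar 4: v0=F3 v1=D4 v2=A4 v3=F4 downbeat P8
bar 5: v0=E3 v1=E4 v2=B4 v3=G4 downbeat m3
  -> R3 @ bar 0 tick 0 v(2, 3): B4 above G4
  -> R5 @ bar 0 tick 0 v(0, 3): opens on m3
  -> R3 @ bar 0 tick 1 v(2, 3): B4 above G4
  -> R3 @ bar 0 tick 2 v(2, 3): B4 above G4
  -> R3 @ bar 0 tick 3 v(2, 3): B4 above G4
  -> R2 @ bar 1 tick 0 v(1, 2): E4/B4 P5 -> A3/A4 P8 similar
  -> R3 @ bar 1 tick 0 v(2, 3): A4 above F4
  -> R3 @ bar 1 tick 1 v(2, 3): A4 above F4
  -> R3 @ bar 1 tick 2 v(2, 3): A4 above F4
  -> R3 @ bar 1 tick 3 v(2, 3): A4 above F4
  -> R2 @ bar 2 tick 0 v(1, 3): A3/F4 m6 -> C4/G4 P5 similar
  -> R4 @ bar 2 tick 0 v(0, 2): A3/G4 m7 untreated
  -> R4 @ bar 2 tick 0 v(0, 3): A3/G4 m7 untreated
  -> R2 @ bar 3 tick 0 v(0, 3): A3/G4 m7 -> F3/F4 P8 similar
  -> R3 @ bar 3 tick 0 v(2, 3): G4 above F4
  -> R4 @ bar 3 tick 0 v(0, 2): F3/G4 M2 untreated
  -> R3 @ bar 3 tick 1 v(2, 3): G4 above F4
  -> R3 @ bar 3 tick 2 v(2, 3): G4 above F4
  -> R3 @ bar 3 tick 3 v(2, 3): G4 above F4
  -> R2 @ bar 4 tick 0 v(1, 2): A3/G4 m7 -> D4/A4 P5 similar
  -> R3 @ bar 4 tick 0 v(2, 3): A4 above F4
  -> R8 @ bar 4 tick 0 v(0, 3): penult P8 not 3rd/6th
  -> R3 @ bar 4 tick 1 v(2, 3): A4 above F4
  -> R3 @ bar 4 tick 2 v(2, 3): A4 above F4
  -> R3 @ bar 4 tick 3 v(2, 3): A4 above F4
  -> R1 @ bar 5 tick 0 v(1, 2): D4/A4 P5 -> E4/B4 P5 similar
  -> R3 @ bar 5 tick 0 v(2, 3): B4 above G4
  -> R3 @ bar 5 tick 1 v(2, 3): B4 above G4
  -> R3 @ bar 5 tick 2 v(2, 3): B4 above G4
  -> R3 @ bar 5 tick 3 v(2, 3): B4 above G4
  -> R6 @ bar 5 tick 3 v(0, 3): closes on m3

(0, 0, R3, (2, 3))
(0, 0, R5, (0, 3))
(0, 1, R3, (2, 3))
(0, 2, R3, (2, 3))
(0, 3, R3, (2, 3))
(1, 0, R2, (1, 2))
(1, 0, R3, (2, 3))
(1, 1, R3, (2, 3))
(1, 2, R3, (2, 3))
(1, 3, R3, (2, 3))
(2, 0, R2, (1, 3))
(2, 0, R4, (0, 2))
(2, 0, R4, (0, 3))
(3, 0, R2, (0, 3))
(3, 0, R3, (2, 3))
(3, 0, R4, (0, 2))
(3, 1, R3, (2, 3))
(3, 2, R3, (2, 3))
(3, 3, R3, (2, 3))
(4, 0, R2, (1, 2))
(4, 0, R3, (2, 3))
(4, 0, R8, (0, 3))
(4, 1, R3, (2, 3))
(4, 2, R3, (2, 3))
(4, 3, R3, (2, 3))
(5, 0, R1, (1, 2))
(5, 0, R3, (2, 3))
(5, 1, R3, (2, 3))
(5, 2, R3, (2, 3))
(5, 3, R3, (2, 3))
(5, 3, R6, (0, 3))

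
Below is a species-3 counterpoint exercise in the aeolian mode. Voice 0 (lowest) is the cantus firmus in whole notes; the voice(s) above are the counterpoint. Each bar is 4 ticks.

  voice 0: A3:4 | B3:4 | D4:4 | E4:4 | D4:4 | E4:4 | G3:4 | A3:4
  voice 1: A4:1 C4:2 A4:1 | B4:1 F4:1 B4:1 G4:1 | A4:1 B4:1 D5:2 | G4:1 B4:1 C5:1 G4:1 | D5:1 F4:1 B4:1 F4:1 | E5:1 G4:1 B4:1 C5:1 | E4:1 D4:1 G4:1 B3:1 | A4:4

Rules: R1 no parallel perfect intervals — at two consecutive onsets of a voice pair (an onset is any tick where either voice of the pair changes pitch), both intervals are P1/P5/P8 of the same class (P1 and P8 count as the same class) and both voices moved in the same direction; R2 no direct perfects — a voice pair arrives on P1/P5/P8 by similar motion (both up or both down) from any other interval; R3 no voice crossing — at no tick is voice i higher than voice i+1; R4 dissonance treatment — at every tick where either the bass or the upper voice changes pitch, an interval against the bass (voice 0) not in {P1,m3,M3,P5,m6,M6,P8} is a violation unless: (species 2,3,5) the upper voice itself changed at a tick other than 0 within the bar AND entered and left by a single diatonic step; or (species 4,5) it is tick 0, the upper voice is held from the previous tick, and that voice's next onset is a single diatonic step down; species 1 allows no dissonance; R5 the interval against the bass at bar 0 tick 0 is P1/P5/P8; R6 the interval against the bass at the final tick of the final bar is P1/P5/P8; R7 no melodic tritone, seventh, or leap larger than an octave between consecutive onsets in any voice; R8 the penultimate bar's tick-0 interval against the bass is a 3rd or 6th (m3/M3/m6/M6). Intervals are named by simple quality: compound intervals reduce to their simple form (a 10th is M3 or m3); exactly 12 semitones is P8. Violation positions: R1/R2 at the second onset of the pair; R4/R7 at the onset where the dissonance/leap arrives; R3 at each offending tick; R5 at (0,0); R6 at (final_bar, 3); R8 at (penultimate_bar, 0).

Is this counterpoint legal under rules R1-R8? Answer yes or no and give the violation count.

No (11 violations)

bar 0: v0=A3 v1=A4 (P8)
bar 1: v0=B3 v1=B4 (P8)
bar 2: v0=D4 v1=A4 (P5)
bar 3: v0=E4 v1=G4 (m3)
bar 4: v0=D4 v1=D5 (P8)
bar 5: v0=E4 v1=E5 (P8)
bar 6: v0=G3 v1=E4 (M6)
bar 7: v0=A3 v1=A4 (P8)
  R1 @ bar1.0: A3/A4 P8 -> B3/B4 P8 similar
  R4 @ bar1.1: B3/F4 TT untreated
  R7 @ bar1.1: B4->F4 leap 6st
  R7 @ bar1.2: F4->B4 leap 6st
  R2 @ bar2.0: B3/G4 m6 -> D4/A4 P5 similar
  R7 @ bar4.2: F4->B4 leap 6st
  R7 @ bar4.3: B4->F4 leap 6st
  R2 @ bar5.0: D4/F4 m3 -> E4/E5 P8 similar
  R7 @ bar5.0: F4->E5 leap 11st
  R2 @ bar7.0: G3/B3 M3 -> A3/A4 P8 similar
  R7 @ bar7.0: B3->A4 leap 10st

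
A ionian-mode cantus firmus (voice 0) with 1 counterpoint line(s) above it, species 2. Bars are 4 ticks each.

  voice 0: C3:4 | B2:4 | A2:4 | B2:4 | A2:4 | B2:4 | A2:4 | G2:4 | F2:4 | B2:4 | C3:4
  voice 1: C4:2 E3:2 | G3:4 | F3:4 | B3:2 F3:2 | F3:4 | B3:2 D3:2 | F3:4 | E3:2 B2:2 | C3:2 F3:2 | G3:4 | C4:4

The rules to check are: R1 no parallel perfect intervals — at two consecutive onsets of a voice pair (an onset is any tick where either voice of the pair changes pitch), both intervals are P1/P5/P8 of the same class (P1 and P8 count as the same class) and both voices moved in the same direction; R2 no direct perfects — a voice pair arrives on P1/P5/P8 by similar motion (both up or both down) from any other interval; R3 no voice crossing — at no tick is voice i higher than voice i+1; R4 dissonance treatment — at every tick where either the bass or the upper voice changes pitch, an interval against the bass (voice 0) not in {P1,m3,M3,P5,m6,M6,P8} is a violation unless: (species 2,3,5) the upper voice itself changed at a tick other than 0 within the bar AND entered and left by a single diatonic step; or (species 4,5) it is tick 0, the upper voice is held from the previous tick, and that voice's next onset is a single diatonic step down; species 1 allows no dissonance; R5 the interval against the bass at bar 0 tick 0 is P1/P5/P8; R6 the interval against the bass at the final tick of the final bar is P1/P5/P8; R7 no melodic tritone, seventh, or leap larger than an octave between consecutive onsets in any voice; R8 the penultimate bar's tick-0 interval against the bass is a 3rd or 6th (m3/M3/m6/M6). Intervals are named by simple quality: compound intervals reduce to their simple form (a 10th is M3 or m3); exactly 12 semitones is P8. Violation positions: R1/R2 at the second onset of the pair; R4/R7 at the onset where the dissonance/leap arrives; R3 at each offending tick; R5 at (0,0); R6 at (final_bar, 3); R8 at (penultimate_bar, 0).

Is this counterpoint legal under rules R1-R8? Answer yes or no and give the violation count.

bar 0: v0=C3 v1=C4 (P8)
bar 1: v0=B2 v1=G3 (m6)
bar 2: v0=A2 v1=F3 (m6)
bar 3: v0=B2 v1=B3 (P8)
bar 4: v0=A2 v1=F3 (m6)
bar 5: v0=B2 v1=B3 (P8)
bar 6: v0=A2 v1=F3 (m6)
bar 7: v0=G2 v1=E3 (M6)
bar 8: v0=F2 v1=C3 (P5)
bar 9: v0=B2 v1=G3 (m6)
bar 10: v0=C3 v1=C4 (P8)
  R2 @ bar3.0: A2/F3 m6 -> B2/B3 P8 similar
  R7 @ bar3.0: F3->B3 leap 6st
  R4 @ bar3.2: B2/F3 TT untreated
  R7 @ bar3.2: B3->F3 leap 6st
  R2 @ bar5.0: A2/F3 m6 -> B2/B3 P8 similar
  R7 @ bar5.0: F3->B3 leap 6st
  R7 @ bar9.0: F2->B2 leap 6st
  R2 @ bar10.0: B2/G3 m6 -> C3/C4 P8 similar

No (8 violations)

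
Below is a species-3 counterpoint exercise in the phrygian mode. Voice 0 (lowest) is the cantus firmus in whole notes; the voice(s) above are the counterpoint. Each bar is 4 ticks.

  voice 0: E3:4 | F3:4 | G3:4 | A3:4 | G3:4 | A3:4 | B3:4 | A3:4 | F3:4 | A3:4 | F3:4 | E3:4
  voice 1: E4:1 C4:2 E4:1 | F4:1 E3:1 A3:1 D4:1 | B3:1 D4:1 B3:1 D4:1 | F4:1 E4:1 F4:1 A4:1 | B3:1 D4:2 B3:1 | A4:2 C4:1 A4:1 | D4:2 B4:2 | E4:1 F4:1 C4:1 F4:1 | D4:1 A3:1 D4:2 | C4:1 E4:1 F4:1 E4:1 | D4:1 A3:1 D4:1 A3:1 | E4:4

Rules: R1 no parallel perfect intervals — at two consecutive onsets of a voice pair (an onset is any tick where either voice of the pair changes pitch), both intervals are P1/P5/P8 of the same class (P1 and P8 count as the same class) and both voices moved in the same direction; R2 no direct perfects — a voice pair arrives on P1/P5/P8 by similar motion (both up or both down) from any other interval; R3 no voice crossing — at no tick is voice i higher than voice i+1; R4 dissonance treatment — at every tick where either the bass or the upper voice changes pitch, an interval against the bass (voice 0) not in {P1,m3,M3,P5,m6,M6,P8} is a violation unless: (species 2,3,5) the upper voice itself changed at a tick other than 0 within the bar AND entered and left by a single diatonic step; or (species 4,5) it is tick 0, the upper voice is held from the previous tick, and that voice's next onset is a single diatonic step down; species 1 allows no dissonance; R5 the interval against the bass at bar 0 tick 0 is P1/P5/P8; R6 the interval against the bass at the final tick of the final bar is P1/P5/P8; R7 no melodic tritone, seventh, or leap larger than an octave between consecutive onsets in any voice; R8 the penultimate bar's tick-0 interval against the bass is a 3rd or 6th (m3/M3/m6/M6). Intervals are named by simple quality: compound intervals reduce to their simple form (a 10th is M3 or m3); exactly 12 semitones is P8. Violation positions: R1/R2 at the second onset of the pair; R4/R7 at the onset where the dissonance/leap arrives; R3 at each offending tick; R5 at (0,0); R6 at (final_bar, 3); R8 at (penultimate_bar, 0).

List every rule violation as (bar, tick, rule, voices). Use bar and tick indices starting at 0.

(1, 0, R1, (0, 1))
(1, 1, R3, (0, 1))
(1, 1, R4, (0, 1))
(1, 1, R7, (1,))
(4, 0, R7, (1,))
(5, 0, R2, (0, 1))
(5, 0, R7, (1,))
(7, 0, R2, (0, 1))

bar 0: v0=E3 v1=E4 downbeat P8
bar 1: v0=F3 v1=F4 downbeat P8
bar 2: v0=G3 v1=B3 downbeat M3
bar 3: v0=A3 v1=F4 downbeat m6
bar 4: v0=G3 v1=B3 downbeat M3
bar 5: v0=A3 v1=A4 downbeat P8
bar 6: v0=B3 v1=D4 downbeat m3
bar 7: v0=A3 v1=E4 downbeat P5
bar 8: v0=F3 v1=D4 downbeat M6
bar 9: v0=A3 v1=C4 downbeat m3
bar 10: v0=F3 v1=D4 downbeat M6
bar 11: v0=E3 v1=E4 downbeat P8
  -> R1 @ bar 1 tick 0 v(0, 1): E3/E4 P8 -> F3/F4 P8 similar
  -> R3 @ bar 1 tick 1 v(0, 1): F3 above E3
  -> R4 @ bar 1 tick 1 v(0, 1): F3/E3 m2 untreated
  -> R7 @ bar 1 tick 1 v(1,): F4->E3 leap 13st
  -> R7 @ bar 4 tick 0 v(1,): A4->B3 leap 10st
  -> R2 @ bar 5 tick 0 v(0, 1): G3/B3 M3 -> A3/A4 P8 similar
  -> R7 @ bar 5 tick 0 v(1,): B3->A4 leap 10st
  -> R2 @ bar 7 tick 0 v(0, 1): B3/B4 P8 -> A3/E4 P5 similar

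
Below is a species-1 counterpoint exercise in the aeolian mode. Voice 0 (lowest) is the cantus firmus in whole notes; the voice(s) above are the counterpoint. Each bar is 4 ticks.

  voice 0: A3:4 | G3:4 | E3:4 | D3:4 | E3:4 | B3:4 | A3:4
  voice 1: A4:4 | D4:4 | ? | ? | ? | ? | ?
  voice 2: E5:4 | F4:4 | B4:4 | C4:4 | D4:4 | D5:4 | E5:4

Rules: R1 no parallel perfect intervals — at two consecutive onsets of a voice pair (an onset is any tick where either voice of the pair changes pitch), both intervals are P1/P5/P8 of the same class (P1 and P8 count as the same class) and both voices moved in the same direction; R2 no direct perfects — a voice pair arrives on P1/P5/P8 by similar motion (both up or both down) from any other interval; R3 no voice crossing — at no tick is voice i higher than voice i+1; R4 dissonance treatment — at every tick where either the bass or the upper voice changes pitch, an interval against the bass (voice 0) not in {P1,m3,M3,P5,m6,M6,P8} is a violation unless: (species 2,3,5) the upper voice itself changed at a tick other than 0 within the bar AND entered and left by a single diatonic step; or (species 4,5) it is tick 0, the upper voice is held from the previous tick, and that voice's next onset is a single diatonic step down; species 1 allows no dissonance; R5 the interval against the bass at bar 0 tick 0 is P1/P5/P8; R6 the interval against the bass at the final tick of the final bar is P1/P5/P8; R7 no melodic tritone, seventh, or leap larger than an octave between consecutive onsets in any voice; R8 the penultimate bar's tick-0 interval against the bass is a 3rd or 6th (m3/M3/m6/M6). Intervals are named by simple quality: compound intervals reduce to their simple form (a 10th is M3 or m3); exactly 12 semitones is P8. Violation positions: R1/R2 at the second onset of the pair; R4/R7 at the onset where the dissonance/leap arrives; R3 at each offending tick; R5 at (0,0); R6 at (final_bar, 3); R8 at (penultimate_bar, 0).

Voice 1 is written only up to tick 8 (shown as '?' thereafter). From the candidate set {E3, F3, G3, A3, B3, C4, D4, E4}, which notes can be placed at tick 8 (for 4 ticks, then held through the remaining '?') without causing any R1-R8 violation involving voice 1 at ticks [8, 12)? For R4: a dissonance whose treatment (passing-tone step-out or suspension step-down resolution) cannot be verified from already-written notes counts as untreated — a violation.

E3: violates R2,R7
F3: violates R4
G3: legal
A3: violates R4
B3: violates R1
C4: legal
D4: violates R4
E4: violates R2

{C4, G3}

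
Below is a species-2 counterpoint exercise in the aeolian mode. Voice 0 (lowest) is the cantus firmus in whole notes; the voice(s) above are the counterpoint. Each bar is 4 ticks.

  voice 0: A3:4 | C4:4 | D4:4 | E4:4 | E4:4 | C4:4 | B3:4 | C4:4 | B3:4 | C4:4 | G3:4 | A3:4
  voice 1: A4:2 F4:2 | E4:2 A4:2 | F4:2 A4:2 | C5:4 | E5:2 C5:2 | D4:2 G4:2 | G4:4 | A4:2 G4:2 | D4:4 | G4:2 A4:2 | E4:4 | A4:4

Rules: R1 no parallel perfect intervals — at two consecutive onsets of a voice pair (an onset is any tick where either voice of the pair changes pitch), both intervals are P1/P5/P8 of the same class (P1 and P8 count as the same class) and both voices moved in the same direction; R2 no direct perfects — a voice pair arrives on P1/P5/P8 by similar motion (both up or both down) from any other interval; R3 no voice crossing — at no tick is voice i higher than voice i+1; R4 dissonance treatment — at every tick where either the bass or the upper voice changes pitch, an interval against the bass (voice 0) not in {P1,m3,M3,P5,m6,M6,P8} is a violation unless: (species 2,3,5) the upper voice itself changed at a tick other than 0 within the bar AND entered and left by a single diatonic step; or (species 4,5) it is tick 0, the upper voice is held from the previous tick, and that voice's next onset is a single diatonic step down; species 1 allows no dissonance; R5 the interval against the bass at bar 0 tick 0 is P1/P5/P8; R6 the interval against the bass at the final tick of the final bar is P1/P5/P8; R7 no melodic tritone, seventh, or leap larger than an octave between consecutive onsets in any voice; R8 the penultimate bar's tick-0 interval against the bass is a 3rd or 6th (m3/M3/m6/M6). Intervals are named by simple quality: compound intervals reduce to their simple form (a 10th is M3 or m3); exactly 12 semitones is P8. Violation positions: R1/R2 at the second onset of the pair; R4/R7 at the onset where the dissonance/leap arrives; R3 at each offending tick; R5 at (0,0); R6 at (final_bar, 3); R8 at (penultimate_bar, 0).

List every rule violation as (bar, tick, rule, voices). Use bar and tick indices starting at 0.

bar 0: v0=A3 v1=A4 downbeat P8
bar 1: v0=C4 v1=E4 downbeat M3
bar 2: v0=D4 v1=F4 downbeat m3
bar 3: v0=E4 v1=C5 downbeat m6
bar 4: v0=E4 v1=E5 downbeat P8
bar 5: v0=C4 v1=D4 downbeat M2
bar 6: v0=B3 v1=G4 downbeat m6
bar 7: v0=C4 v1=A4 downbeat M6
bar 8: v0=B3 v1=D4 downbeat m3
bar 9: v0=C4 v1=G4 downbeat P5
bar 10: v0=G3 v1=E4 downbeat M6
bar 11: v0=A3 v1=A4 downbeat P8
  -> R4 @ bar 5 tick 0 v(0, 1): C4/D4 M2 untreated
  -> R7 @ bar 5 tick 0 v(1,): C5->D4 leap 10st
  -> R2 @ bar 9 tick 0 v(0, 1): B3/D4 m3 -> C4/G4 P5 similar
  -> R2 @ bar 11 tick 0 v(0, 1): G3/E4 M6 -> A3/A4 P8 similar

(5, 0, R4, (0, 1))
(5, 0, R7, (1,))
(9, 0, R2, (0, 1))
(11, 0, R2, (0, 1))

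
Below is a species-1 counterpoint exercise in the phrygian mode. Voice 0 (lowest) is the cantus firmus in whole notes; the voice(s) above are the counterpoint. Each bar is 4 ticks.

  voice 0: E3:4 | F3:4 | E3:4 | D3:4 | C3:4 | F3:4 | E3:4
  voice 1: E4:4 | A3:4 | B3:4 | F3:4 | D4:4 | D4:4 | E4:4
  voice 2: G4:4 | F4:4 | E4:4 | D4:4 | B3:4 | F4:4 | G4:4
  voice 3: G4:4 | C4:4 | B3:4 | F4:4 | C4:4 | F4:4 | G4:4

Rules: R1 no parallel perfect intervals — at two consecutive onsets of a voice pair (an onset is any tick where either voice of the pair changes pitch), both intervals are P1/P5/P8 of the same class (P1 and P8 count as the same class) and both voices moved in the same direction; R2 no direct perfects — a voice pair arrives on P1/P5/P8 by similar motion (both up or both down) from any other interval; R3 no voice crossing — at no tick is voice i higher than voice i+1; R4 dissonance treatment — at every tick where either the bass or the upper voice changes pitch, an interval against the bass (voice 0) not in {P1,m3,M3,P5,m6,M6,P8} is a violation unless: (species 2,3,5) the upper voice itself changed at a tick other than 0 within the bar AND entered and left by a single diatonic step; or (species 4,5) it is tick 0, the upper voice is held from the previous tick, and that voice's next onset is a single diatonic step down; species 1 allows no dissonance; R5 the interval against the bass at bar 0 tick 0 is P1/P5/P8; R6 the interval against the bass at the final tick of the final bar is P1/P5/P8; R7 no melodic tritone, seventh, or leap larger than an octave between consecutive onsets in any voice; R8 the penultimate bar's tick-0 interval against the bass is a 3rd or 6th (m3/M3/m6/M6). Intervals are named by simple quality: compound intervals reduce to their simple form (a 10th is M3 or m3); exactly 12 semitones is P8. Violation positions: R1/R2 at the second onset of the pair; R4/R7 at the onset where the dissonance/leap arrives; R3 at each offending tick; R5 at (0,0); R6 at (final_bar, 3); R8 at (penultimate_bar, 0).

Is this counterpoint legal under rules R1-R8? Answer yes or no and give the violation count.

No (31 violations)

bar 0: v0=E3 v1=E4 v2=G4 v3=G4 (m3)
bar 1: v0=F3 v1=A3 v2=F4 v3=C4 (P5)
bar 2: v0=E3 v1=B3 v2=E4 v3=B3 (P5)
bar 3: v0=D3 v1=F3 v2=D4 v3=F4 (m3)
bar 4: v0=C3 v1=D4 v2=B3 v3=C4 (P8)
bar 5: v0=F3 v1=D4 v2=F4 v3=F4 (P8)
bar 6: v0=E3 v1=E4 v2=G4 v3=G4 (m3)
  R5 @ bar0.0: opens on m3
  R5 @ bar0.0: opens on m3
  R3 @ bar1.0: F4 above C4
  R3 @ bar1.1: F4 above C4
  R3 @ bar1.2: F4 above C4
  R3 @ bar1.3: F4 above C4
  R1 @ bar2.0: F3/F4 P8 -> E3/E4 P8 similar
  R1 @ bar2.0: F3/C4 P5 -> E3/B3 P5 similar
  R3 @ bar2.0: E4 above B3
  R3 @ bar2.1: E4 above B3
  R3 @ bar2.2: E4 above B3
  R3 @ bar2.3: E4 above B3
  R1 @ bar3.0: E3/E4 P8 -> D3/D4 P8 similar
  R7 @ bar3.0: B3->F3 leap 6st
  R7 @ bar3.0: B3->F4 leap 6st
  R2 @ bar4.0: D3/F4 m3 -> C3/C4 P8 similar
  R3 @ bar4.0: D4 above B3
  R4 @ bar4.0: C3/D4 M2 untreated
  R4 @ bar4.0: C3/B3 M7 untreated
  R3 @ bar4.1: D4 above B3
  R3 @ bar4.2: D4 above B3
  R3 @ bar4.3: D4 above B3
  R1 @ bar5.0: C3/C4 P8 -> F3/F4 P8 similar
  R2 @ bar5.0: C3/B3 M7 -> F3/F4 P8 similar
  R2 @ bar5.0: B3/C4 m2 -> F4/F4 P1 similar
  R7 @ bar5.0: B3->F4 leap 6st
  R8 @ bar5.0: penult P8 not 3rd/6th
  R8 @ bar5.0: penult P8 not 3rd/6th
  R1 @ bar6.0: F4/F4 P1 -> G4/G4 P1 similar
  R6 @ bar6.3: closes on m3
  R6 @ bar6.3: closes on m3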